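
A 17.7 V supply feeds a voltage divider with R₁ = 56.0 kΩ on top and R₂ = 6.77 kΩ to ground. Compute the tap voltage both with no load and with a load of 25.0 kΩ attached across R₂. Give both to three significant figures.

Open-circuit: V = 17.7 × 6.77/(56.0 + 6.77) = 1.91 V.
With the load, R₂ becomes R₂‖R_L = 5.327 kΩ, so V = 17.7 × 5.327/61.33 = 1.54 V.

Unloaded: 1.91 V; loaded: 1.54 V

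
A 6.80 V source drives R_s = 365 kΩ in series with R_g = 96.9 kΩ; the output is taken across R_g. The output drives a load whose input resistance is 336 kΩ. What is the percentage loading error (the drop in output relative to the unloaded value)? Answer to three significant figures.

18.6 %

The divider's output (Thévenin) resistance is R_s‖R_g = 76.57 kΩ.
Fractional drop under load = R_th/(R_th + R_L) = 76.57 / (76.57 + 336) = 0.1856.
So the output falls by 18.6 %.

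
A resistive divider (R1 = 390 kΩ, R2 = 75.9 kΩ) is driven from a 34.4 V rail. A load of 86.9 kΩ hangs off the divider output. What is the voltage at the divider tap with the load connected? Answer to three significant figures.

V_out ≈ 3.24 V

The load sits in parallel with R2: R2‖R_L = (75.9 × 86.9) / (75.9 + 86.9) = 40.51 kΩ.
V_out = 34.4 × 40.51 / (390 + 40.51) = 34.4 × 40.51/430.5 = 3.24 V.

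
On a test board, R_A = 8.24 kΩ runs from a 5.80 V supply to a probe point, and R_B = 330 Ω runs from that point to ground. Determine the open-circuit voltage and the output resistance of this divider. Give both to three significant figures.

V_th = 0.223 V, R_th = 317 Ω

V_th is the open-circuit tap voltage: 5.80 × 330/(8240 + 330) = 0.223 V.
With the supply zeroed, R_A and R_B appear in parallel from the tap: R_th = R_A‖R_B = (8240 × 330)/8570 = 317 Ω.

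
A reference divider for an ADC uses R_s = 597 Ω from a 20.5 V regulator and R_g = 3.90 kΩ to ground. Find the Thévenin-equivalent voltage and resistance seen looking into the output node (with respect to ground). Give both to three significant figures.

V_th is the open-circuit tap voltage: 20.5 × 3900/(597 + 3900) = 17.8 V.
With the supply zeroed, R_s and R_g appear in parallel from the tap: R_th = R_s‖R_g = (597 × 3900)/4497 = 518 Ω.

V_th = 17.8 V, R_th = 518 Ω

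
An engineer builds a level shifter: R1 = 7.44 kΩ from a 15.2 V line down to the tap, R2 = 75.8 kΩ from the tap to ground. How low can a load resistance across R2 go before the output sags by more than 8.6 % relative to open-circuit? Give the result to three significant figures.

R_L(min) ≈ 72.0 kΩ

Output resistance R_th = R1‖R2 = (7.44 × 75.8)/83.24 = 6.775 kΩ.
The fractional drop is R_th/(R_th + R_L); requiring this ≤ 0.0860 gives R_L ≥ R_th(1/0.0860 − 1) = 6.775 × 10.63 = 72.0 kΩ.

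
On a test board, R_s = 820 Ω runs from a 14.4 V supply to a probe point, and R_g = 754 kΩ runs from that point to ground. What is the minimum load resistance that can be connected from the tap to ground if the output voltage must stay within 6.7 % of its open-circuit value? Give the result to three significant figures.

R_L(min) ≈ 11.4 kΩ

Output resistance R_th = R_s‖R_g = (820 × 754000)/754800 = 819.1 Ω.
The fractional drop is R_th/(R_th + R_L); requiring this ≤ 0.0670 gives R_L ≥ R_th(1/0.0670 − 1) = 819.1 × 13.93 = 11.4 kΩ.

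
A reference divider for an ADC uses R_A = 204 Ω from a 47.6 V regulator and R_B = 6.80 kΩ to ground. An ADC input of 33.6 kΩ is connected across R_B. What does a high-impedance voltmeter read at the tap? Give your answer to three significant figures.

V_out ≈ 45.9 V

The load sits in parallel with R_B: R_B‖R_L = (6800 × 33600) / (6800 + 33600) = 5655 Ω.
V_out = 47.6 × 5655 / (204 + 5655) = 47.6 × 5655/5859 = 45.9 V.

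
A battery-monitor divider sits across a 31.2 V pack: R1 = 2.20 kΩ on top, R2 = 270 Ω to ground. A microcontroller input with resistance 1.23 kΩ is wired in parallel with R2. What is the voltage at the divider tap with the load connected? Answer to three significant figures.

The load sits in parallel with R2: R2‖R_L = (270 × 1230) / (270 + 1230) = 221.4 Ω.
V_out = 31.2 × 221.4 / (2200 + 221.4) = 31.2 × 221.4/2421 = 2.85 V.
(Unloaded it would have been 3.41 V.)

V_out ≈ 2.85 V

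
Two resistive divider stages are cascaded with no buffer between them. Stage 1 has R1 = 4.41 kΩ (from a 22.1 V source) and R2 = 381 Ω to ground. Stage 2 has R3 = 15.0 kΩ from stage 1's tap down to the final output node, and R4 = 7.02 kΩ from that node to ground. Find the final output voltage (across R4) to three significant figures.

V_out ≈ 0.552 V

Stage 2 presents R3+R4 = 22020 Ω as a load on stage 1's tap.
Stage 1's lower leg becomes R2‖(R3+R4) = 374.5 Ω, so V_mid = 22.1 × 374.5/4785 = 1.730 V.
Stage 2 is itself unloaded: V_out = V_mid × R4/(R3+R4) = 1.730 × 7020/22020 = 0.552 V.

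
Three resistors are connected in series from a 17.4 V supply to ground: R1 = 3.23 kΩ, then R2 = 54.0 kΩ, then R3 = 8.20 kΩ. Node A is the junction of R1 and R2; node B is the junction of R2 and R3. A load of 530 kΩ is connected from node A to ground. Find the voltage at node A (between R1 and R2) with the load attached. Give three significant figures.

Below node A the series string R2+R3 = 62.20 kΩ sits in parallel with the 530 kΩ load: 55.67 kΩ.
V_A = 17.4 × 55.67/(3.23 + 55.67) = 16.4 V.

V ≈ 16.4 V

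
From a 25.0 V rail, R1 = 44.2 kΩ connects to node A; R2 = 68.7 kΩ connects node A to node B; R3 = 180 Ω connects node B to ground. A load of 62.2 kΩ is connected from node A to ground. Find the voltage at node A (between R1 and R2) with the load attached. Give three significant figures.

V ≈ 10.6 V

Below node A the series string R2+R3 = 68880 Ω sits in parallel with the 62200 Ω load: 32680 Ω.
V_A = 25.0 × 32680/(44200 + 32680) = 10.6 V.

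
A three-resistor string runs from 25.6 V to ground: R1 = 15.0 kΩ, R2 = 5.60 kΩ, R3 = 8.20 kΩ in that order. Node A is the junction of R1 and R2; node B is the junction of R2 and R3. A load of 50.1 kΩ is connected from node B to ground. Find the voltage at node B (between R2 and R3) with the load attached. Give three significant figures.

At node B, R3 is in parallel with the load: R3‖R_L = 7.047 kΩ.
Below node A the resistance is R2 + (R3‖R_L) = 12.65 kΩ, so V_A = 25.6 × 12.65/27.65 = 11.71 V.
Then V_B = V_A × (R3‖R_L)/(R2 + R3‖R_L) = 11.71 × 7.047/12.65 = 6.52 V.

V ≈ 6.52 V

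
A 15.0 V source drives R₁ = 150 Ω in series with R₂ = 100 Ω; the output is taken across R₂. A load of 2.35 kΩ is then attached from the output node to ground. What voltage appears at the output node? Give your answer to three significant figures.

V_out ≈ 5.85 V

The load sits in parallel with R₂: R₂‖R_L = (100 × 2350) / (100 + 2350) = 95.92 Ω.
V_out = 15.0 × 95.92 / (150 + 95.92) = 15.0 × 95.92/245.9 = 5.85 V.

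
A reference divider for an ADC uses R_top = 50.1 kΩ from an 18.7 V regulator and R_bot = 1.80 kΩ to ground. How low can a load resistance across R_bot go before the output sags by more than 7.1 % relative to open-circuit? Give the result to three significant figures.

R_L(min) ≈ 22.7 kΩ

Output resistance R_th = R_top‖R_bot = (50.1 × 1.80)/51.90 = 1.738 kΩ.
The fractional drop is R_th/(R_th + R_L); requiring this ≤ 0.0710 gives R_L ≥ R_th(1/0.0710 − 1) = 1.738 × 13.08 = 22.7 kΩ.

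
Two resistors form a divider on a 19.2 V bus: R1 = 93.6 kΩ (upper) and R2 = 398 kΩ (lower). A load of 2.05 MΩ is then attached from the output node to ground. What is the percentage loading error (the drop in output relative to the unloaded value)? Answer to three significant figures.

3.56 %

The divider's output (Thévenin) resistance is R1‖R2 = 75.78 kΩ.
Fractional drop under load = R_th/(R_th + R_L) = 75.78 / (75.78 + 2050) = 0.03565.
So the output falls by 3.56 %.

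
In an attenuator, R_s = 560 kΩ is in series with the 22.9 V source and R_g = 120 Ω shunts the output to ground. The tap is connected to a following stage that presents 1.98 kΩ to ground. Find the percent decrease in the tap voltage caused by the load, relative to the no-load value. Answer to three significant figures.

5.71 %

The divider's output (Thévenin) resistance is R_s‖R_g = 120.0 Ω.
Fractional drop under load = R_th/(R_th + R_L) = 120.0 / (120.0 + 1980) = 0.05713.
So the output falls by 5.71 %.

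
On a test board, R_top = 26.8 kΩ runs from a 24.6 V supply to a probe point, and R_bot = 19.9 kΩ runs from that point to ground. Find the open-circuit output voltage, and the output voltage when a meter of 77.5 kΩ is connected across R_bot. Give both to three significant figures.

Unloaded: 10.5 V; loaded: 9.14 V

Open-circuit: V = 24.6 × 19.9/(26.8 + 19.9) = 10.5 V.
With the load, R_bot becomes R_bot‖R_L = 15.83 kΩ, so V = 24.6 × 15.83/42.63 = 9.14 V.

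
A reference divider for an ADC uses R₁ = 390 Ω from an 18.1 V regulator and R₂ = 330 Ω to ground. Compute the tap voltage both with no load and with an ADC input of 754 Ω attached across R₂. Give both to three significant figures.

Unloaded: 8.30 V; loaded: 6.71 V

Open-circuit: V = 18.1 × 330/(390 + 330) = 8.30 V.
With the load, R₂ becomes R₂‖R_L = 229.5 Ω, so V = 18.1 × 229.5/619.5 = 6.71 V.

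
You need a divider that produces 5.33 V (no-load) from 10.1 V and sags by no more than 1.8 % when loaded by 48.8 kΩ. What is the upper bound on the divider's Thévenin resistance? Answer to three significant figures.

R_th ≤ 895 Ω

Loading drop = R_th/(R_th + R_L) ≤ 0.0180, so R_th ≤ R_L · ε/(1−ε) = 48.8 kΩ × 0.0180/0.9820 = 895 Ω.
(Any R1, R2 with R2/(R1+R2) = 0.528 and R1‖R2 ≤ 895 Ω will meet the spec.)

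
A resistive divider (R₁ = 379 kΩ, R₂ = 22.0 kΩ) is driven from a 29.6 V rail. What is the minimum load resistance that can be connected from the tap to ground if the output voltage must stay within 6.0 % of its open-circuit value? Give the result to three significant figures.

Output resistance R_th = R₁‖R₂ = (379 × 22.0)/401.0 = 20.79 kΩ.
The fractional drop is R_th/(R_th + R_L); requiring this ≤ 0.0600 gives R_L ≥ R_th(1/0.0600 − 1) = 20.79 × 15.67 = 326 kΩ.

R_L(min) ≈ 326 kΩ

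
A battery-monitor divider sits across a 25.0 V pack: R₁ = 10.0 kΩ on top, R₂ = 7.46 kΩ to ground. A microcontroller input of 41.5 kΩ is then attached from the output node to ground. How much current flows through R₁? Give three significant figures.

R₂‖R_L = 6.323 kΩ, so the source sees R₁ + R₂‖R_L = 16.32 kΩ.
I = 25.0 V / 16.32 kΩ = 1.53 mA.

I ≈ 1.53 mA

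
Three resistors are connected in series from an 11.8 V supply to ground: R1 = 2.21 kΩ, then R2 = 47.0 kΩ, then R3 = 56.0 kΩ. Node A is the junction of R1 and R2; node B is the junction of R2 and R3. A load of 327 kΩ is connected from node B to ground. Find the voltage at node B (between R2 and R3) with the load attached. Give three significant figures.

V ≈ 5.81 V

At node B, R3 is in parallel with the load: R3‖R_L = 47.81 kΩ.
Below node A the resistance is R2 + (R3‖R_L) = 94.81 kΩ, so V_A = 11.8 × 94.81/97.02 = 11.53 V.
Then V_B = V_A × (R3‖R_L)/(R2 + R3‖R_L) = 11.53 × 47.81/94.81 = 5.81 V.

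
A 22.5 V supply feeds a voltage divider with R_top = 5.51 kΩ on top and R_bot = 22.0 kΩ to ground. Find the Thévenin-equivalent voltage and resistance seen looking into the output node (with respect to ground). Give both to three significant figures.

V_th is the open-circuit tap voltage: 22.5 × 22.0/(5.51 + 22.0) = 18.0 V.
With the supply zeroed, R_top and R_bot appear in parallel from the tap: R_th = R_top‖R_bot = (5.51 × 22.0)/27.51 = 4.41 kΩ.

V_th = 18.0 V, R_th = 4.41 kΩ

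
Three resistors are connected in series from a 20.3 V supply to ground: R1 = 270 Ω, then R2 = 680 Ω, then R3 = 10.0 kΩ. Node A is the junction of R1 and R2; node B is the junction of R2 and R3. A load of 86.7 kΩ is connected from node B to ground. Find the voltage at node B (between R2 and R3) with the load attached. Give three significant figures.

V ≈ 18.4 V

At node B, R3 is in parallel with the load: R3‖R_L = 8966 Ω.
Below node A the resistance is R2 + (R3‖R_L) = 9646 Ω, so V_A = 20.3 × 9646/9916 = 19.75 V.
Then V_B = V_A × (R3‖R_L)/(R2 + R3‖R_L) = 19.75 × 8966/9646 = 18.4 V.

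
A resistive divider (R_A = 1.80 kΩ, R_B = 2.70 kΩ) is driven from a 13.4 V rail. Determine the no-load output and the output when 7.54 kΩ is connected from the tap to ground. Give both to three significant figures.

Unloaded: 8.04 V; loaded: 7.03 V

Open-circuit: V = 13.4 × 2.70/(1.80 + 2.70) = 8.04 V.
With the load, R_B becomes R_B‖R_L = 1.988 kΩ, so V = 13.4 × 1.988/3.788 = 7.03 V.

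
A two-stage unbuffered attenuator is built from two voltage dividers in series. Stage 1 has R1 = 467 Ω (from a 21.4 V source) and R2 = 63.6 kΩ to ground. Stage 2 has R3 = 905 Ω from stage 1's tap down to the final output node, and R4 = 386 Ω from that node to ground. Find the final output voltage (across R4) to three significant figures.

V_out ≈ 4.67 V

Stage 2 presents R3+R4 = 1291 Ω as a load on stage 1's tap.
Stage 1's lower leg becomes R2‖(R3+R4) = 1265 Ω, so V_mid = 21.4 × 1265/1732 = 15.63 V.
Stage 2 is itself unloaded: V_out = V_mid × R4/(R3+R4) = 15.63 × 386/1291 = 4.67 V.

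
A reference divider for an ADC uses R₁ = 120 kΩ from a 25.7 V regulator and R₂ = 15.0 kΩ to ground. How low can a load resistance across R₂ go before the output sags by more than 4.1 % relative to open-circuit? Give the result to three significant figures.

R_L(min) ≈ 312 kΩ

Output resistance R_th = R₁‖R₂ = (120 × 15.0)/135.0 = 13.33 kΩ.
The fractional drop is R_th/(R_th + R_L); requiring this ≤ 0.0410 gives R_L ≥ R_th(1/0.0410 − 1) = 13.33 × 23.39 = 312 kΩ.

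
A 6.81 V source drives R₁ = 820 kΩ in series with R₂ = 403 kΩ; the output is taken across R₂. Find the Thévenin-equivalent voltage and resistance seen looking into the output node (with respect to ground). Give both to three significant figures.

V_th = 2.24 V, R_th = 270 kΩ

V_th is the open-circuit tap voltage: 6.81 × 403/(820 + 403) = 2.24 V.
With the supply zeroed, R₁ and R₂ appear in parallel from the tap: R_th = R₁‖R₂ = (820 × 403)/1223 = 270 kΩ.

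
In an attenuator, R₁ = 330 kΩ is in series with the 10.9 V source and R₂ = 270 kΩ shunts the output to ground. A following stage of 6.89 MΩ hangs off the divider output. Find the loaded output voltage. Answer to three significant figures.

The load sits in parallel with R₂: R₂‖R_L = (270 × 6890) / (270 + 6890) = 259.8 kΩ.
V_out = 10.9 × 259.8 / (330 + 259.8) = 10.9 × 259.8/589.8 = 4.80 V.

V_out ≈ 4.80 V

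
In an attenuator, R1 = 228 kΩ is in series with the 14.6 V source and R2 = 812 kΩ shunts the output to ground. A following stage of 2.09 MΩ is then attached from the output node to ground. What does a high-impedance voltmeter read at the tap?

V_out ≈ 10.5 V

The load sits in parallel with R2: R2‖R_L = (812 × 2090) / (812 + 2090) = 584.8 kΩ.
V_out = 14.6 × 584.8 / (228 + 584.8) = 14.6 × 584.8/812.8 = 10.5 V.
(Unloaded it would have been 11.4 V.)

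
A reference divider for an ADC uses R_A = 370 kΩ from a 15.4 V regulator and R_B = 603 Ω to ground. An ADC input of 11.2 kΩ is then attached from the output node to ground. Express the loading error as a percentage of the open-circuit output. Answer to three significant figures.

5.10 %

The divider's output (Thévenin) resistance is R_A‖R_B = 602.0 Ω.
Fractional drop under load = R_th/(R_th + R_L) = 602.0 / (602.0 + 11200) = 0.05101.
So the output falls by 5.10 %.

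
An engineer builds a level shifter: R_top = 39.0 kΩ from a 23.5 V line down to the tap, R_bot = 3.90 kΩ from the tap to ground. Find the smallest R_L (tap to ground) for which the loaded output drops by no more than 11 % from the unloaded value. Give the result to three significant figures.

R_L(min) ≈ 28.7 kΩ

Output resistance R_th = R_top‖R_bot = (39.0 × 3.90)/42.90 = 3.545 kΩ.
The fractional drop is R_th/(R_th + R_L); requiring this ≤ 0.110 gives R_L ≥ R_th(1/0.110 − 1) = 3.545 × 8.091 = 28.7 kΩ.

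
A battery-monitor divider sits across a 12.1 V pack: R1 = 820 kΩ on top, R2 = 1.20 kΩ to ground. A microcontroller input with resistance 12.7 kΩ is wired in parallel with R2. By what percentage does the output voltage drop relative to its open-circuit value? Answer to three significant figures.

8.62 %

Unloaded V = 12.1 × 1.20/821.2 = 0.017681 V.
Loaded: R2‖R_L = 1.096 kΩ, giving V = 12.1 × 1.096/821.1 = 0.016157 V.
Drop = (0.017681 − 0.016157) / 0.017681 = 8.62 %.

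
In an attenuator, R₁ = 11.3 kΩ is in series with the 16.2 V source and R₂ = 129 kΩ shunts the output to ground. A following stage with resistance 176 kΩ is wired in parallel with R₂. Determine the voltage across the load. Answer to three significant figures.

V_out ≈ 14.1 V

The load sits in parallel with R₂: R₂‖R_L = (129 × 176) / (129 + 176) = 74.44 kΩ.
V_out = 16.2 × 74.44 / (11.3 + 74.44) = 16.2 × 74.44/85.74 = 14.1 V.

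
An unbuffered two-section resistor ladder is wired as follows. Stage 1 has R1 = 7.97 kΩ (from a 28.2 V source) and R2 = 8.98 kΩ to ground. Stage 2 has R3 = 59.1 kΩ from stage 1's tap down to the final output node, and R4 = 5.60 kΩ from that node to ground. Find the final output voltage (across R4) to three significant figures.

V_out ≈ 1.21 V

Stage 2 presents R3+R4 = 64.70 kΩ as a load on stage 1's tap.
Stage 1's lower leg becomes R2‖(R3+R4) = 7.886 kΩ, so V_mid = 28.2 × 7.886/15.86 = 14.02 V.
Stage 2 is itself unloaded: V_out = V_mid × R4/(R3+R4) = 14.02 × 5.60/64.70 = 1.21 V.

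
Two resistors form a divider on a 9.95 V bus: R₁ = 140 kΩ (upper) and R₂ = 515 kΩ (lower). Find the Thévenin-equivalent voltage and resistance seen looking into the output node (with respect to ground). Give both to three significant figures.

V_th = 7.82 V, R_th = 110 kΩ

V_th is the open-circuit tap voltage: 9.95 × 515/(140 + 515) = 7.82 V.
With the supply zeroed, R₁ and R₂ appear in parallel from the tap: R_th = R₁‖R₂ = (140 × 515)/655.0 = 110 kΩ.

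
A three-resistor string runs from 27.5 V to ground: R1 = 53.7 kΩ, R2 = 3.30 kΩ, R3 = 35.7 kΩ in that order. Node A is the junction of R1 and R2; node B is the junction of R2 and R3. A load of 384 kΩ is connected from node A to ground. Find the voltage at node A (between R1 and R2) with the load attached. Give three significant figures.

V ≈ 10.9 V

Below node A the series string R2+R3 = 39.00 kΩ sits in parallel with the 384 kΩ load: 35.40 kΩ.
V_A = 27.5 × 35.40/(53.7 + 35.40) = 10.9 V.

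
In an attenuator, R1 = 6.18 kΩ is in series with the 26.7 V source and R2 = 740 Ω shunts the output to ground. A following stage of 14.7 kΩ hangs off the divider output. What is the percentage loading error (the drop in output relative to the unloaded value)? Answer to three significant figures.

4.30 %

The divider's output (Thévenin) resistance is R1‖R2 = 660.9 Ω.
Fractional drop under load = R_th/(R_th + R_L) = 660.9 / (660.9 + 14700) = 0.04302.
So the output falls by 4.30 %.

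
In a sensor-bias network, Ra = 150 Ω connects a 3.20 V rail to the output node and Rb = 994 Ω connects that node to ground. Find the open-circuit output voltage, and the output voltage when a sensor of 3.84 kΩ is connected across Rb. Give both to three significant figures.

Unloaded: 2.78 V; loaded: 2.69 V

Open-circuit: V = 3.20 × 994/(150 + 994) = 2.78 V.
With the load, Rb becomes Rb‖R_L = 789.6 Ω, so V = 3.20 × 789.6/939.6 = 2.69 V.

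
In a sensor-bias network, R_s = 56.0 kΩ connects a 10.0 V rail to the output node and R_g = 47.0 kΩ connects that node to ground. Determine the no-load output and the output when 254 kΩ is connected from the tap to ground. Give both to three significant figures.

Open-circuit: V = 10.0 × 47.0/(56.0 + 47.0) = 4.56 V.
With the load, R_g becomes R_g‖R_L = 39.66 kΩ, so V = 10.0 × 39.66/95.66 = 4.15 V.

Unloaded: 4.56 V; loaded: 4.15 V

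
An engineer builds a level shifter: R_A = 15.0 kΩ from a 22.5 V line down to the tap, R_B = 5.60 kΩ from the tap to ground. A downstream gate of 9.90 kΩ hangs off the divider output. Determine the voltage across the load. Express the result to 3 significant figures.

The load sits in parallel with R_B: R_B‖R_L = (5.60 × 9.90) / (5.60 + 9.90) = 3.577 kΩ.
V_out = 22.5 × 3.577 / (15.0 + 3.577) = 22.5 × 3.577/18.58 = 4.33 V.
(Unloaded it would have been 6.12 V.)

V_out ≈ 4.33 V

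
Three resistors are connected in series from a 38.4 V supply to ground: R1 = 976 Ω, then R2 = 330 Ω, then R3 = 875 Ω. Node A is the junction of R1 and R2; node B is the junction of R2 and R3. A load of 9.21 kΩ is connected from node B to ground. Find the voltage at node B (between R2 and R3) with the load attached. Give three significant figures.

V ≈ 14.6 V

At node B, R3 is in parallel with the load: R3‖R_L = 799.1 Ω.
Below node A the resistance is R2 + (R3‖R_L) = 1129 Ω, so V_A = 38.4 × 1129/2105 = 20.60 V.
Then V_B = V_A × (R3‖R_L)/(R2 + R3‖R_L) = 20.60 × 799.1/1129 = 14.6 V.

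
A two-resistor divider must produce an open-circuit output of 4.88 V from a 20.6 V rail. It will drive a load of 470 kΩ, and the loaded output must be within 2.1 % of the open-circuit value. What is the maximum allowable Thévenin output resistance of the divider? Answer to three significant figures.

R_th ≤ 10.1 kΩ

Loading drop = R_th/(R_th + R_L) ≤ 0.0210, so R_th ≤ R_L · ε/(1−ε) = 470 kΩ × 0.0210/0.9790 = 10.1 kΩ.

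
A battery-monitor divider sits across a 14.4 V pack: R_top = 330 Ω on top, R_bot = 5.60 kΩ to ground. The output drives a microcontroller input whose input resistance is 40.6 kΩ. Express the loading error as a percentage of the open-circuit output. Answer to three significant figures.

0.762 %

The divider's output (Thévenin) resistance is R_top‖R_bot = 311.6 Ω.
Fractional drop under load = R_th/(R_th + R_L) = 311.6 / (311.6 + 40600) = 0.007617.
So the output falls by 0.762 %.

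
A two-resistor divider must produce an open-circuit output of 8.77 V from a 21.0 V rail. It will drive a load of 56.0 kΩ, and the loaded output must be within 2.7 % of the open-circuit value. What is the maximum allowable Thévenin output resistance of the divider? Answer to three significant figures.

R_th ≤ 1.55 kΩ

Loading drop = R_th/(R_th + R_L) ≤ 0.0270, so R_th ≤ R_L · ε/(1−ε) = 56.0 kΩ × 0.0270/0.9730 = 1.55 kΩ.
(Any R1, R2 with R2/(R1+R2) = 0.418 and R1‖R2 ≤ 1.55 kΩ will meet the spec.)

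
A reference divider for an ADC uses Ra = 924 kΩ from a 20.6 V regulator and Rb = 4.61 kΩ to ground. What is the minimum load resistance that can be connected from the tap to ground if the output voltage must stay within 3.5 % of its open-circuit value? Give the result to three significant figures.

Output resistance R_th = Ra‖Rb = (924 × 4.61)/928.6 = 4.587 kΩ.
The fractional drop is R_th/(R_th + R_L); requiring this ≤ 0.0350 gives R_L ≥ R_th(1/0.0350 − 1) = 4.587 × 27.57 = 126 kΩ.

R_L(min) ≈ 126 kΩ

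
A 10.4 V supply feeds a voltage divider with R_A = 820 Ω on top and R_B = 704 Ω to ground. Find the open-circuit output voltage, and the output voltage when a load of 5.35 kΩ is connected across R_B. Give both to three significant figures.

Unloaded: 4.80 V; loaded: 4.49 V

Open-circuit: V = 10.4 × 704/(820 + 704) = 4.80 V.
With the load, R_B becomes R_B‖R_L = 622.1 Ω, so V = 10.4 × 622.1/1442 = 4.49 V.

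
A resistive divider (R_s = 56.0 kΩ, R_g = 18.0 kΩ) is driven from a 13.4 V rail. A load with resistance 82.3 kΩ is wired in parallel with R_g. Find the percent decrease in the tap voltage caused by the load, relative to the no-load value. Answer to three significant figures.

The divider's output (Thévenin) resistance is R_s‖R_g = 13.62 kΩ.
Fractional drop under load = R_th/(R_th + R_L) = 13.62 / (13.62 + 82.3) = 0.1420.
So the output falls by 14.2 %.

14.2 %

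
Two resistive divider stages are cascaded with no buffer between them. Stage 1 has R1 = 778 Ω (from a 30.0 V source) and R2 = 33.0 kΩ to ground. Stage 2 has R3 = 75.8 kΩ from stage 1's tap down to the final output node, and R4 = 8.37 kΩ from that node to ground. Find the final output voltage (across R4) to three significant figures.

Stage 2 presents R3+R4 = 84170 Ω as a load on stage 1's tap.
Stage 1's lower leg becomes R2‖(R3+R4) = 23710 Ω, so V_mid = 30.0 × 23710/24480 = 29.05 V.
Stage 2 is itself unloaded: V_out = V_mid × R4/(R3+R4) = 29.05 × 8370/84170 = 2.89 V.

V_out ≈ 2.89 V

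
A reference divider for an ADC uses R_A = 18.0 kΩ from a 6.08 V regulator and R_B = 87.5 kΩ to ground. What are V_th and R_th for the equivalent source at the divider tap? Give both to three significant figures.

V_th is the open-circuit tap voltage: 6.08 × 87.5/(18.0 + 87.5) = 5.04 V.
With the supply zeroed, R_A and R_B appear in parallel from the tap: R_th = R_A‖R_B = (18.0 × 87.5)/105.5 = 14.9 kΩ.

V_th = 5.04 V, R_th = 14.9 kΩ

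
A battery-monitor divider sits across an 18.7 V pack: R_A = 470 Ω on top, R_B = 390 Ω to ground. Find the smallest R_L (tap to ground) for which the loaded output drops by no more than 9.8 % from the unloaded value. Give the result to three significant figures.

R_L(min) ≈ 1.96 kΩ

Output resistance R_th = R_A‖R_B = (470 × 390)/860.0 = 213.1 Ω.
The fractional drop is R_th/(R_th + R_L); requiring this ≤ 0.0980 gives R_L ≥ R_th(1/0.0980 − 1) = 213.1 × 9.204 = 1.96 kΩ.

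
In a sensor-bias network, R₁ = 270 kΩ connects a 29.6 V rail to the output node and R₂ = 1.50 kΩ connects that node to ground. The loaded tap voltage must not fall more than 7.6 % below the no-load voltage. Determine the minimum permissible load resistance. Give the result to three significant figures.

Output resistance R_th = R₁‖R₂ = (270 × 1.50)/271.5 = 1.492 kΩ.
The fractional drop is R_th/(R_th + R_L); requiring this ≤ 0.0760 gives R_L ≥ R_th(1/0.0760 − 1) = 1.492 × 12.16 = 18.1 kΩ.

R_L(min) ≈ 18.1 kΩ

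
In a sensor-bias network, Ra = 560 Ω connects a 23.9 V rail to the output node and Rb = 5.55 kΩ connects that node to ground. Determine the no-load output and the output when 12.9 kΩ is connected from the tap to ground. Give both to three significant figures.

Unloaded: 21.7 V; loaded: 20.9 V

Open-circuit: V = 23.9 × 5550/(560 + 5550) = 21.7 V.
With the load, Rb becomes Rb‖R_L = 3880 Ω, so V = 23.9 × 3880/4440 = 20.9 V.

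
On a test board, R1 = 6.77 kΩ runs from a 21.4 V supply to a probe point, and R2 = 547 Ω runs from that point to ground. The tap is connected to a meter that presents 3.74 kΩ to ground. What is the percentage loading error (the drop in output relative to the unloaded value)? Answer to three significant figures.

Unloaded V = 21.4 × 547/7317 = 1.5998 V.
Loaded: R2‖R_L = 477.2 Ω, giving V = 21.4 × 477.2/7247 = 1.4091 V.
Drop = (1.5998 − 1.4091) / 1.5998 = 11.9 %.

11.9 %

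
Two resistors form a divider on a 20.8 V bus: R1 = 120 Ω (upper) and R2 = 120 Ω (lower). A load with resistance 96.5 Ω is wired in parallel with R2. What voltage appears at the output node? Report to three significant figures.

The load sits in parallel with R2: R2‖R_L = (120 × 96.5) / (120 + 96.5) = 53.49 Ω.
V_out = 20.8 × 53.49 / (120 + 53.49) = 20.8 × 53.49/173.5 = 6.41 V.
(Unloaded it would have been 10.4 V.)

V_out ≈ 6.41 V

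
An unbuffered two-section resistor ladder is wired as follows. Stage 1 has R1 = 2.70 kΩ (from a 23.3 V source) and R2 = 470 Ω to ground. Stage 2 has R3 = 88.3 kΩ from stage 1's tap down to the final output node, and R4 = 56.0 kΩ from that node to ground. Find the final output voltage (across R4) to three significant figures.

V_out ≈ 1.34 V

Stage 2 presents R3+R4 = 144300 Ω as a load on stage 1's tap.
Stage 1's lower leg becomes R2‖(R3+R4) = 468.5 Ω, so V_mid = 23.3 × 468.5/3168 = 3.445 V.
Stage 2 is itself unloaded: V_out = V_mid × R4/(R3+R4) = 3.445 × 56000/144300 = 1.34 V.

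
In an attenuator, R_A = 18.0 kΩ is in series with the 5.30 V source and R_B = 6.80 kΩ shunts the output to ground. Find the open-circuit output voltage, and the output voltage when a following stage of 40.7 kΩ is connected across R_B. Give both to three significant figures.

Open-circuit: V = 5.30 × 6.80/(18.0 + 6.80) = 1.45 V.
With the load, R_B becomes R_B‖R_L = 5.827 kΩ, so V = 5.30 × 5.827/23.83 = 1.30 V.

Unloaded: 1.45 V; loaded: 1.30 V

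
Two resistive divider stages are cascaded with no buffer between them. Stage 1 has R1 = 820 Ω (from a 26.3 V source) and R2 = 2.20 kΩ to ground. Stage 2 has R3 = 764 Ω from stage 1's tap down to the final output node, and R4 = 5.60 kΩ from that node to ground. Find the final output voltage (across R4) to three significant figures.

Stage 2 presents R3+R4 = 6364 Ω as a load on stage 1's tap.
Stage 1's lower leg becomes R2‖(R3+R4) = 1635 Ω, so V_mid = 26.3 × 1635/2455 = 17.51 V.
Stage 2 is itself unloaded: V_out = V_mid × R4/(R3+R4) = 17.51 × 5600/6364 = 15.4 V.

V_out ≈ 15.4 V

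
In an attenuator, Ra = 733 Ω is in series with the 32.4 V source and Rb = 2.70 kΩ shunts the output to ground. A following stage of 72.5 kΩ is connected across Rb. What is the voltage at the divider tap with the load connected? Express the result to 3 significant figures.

The load sits in parallel with Rb: Rb‖R_L = (2700 × 72500) / (2700 + 72500) = 2603 Ω.
V_out = 32.4 × 2603 / (733 + 2603) = 32.4 × 2603/3336 = 25.3 V.
(Unloaded it would have been 25.5 V.)

V_out ≈ 25.3 V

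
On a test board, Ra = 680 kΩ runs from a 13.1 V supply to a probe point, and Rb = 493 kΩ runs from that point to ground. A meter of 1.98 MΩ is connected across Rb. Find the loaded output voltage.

The load sits in parallel with Rb: Rb‖R_L = (493 × 1980) / (493 + 1980) = 394.7 kΩ.
V_out = 13.1 × 394.7 / (680 + 394.7) = 13.1 × 394.7/1075 = 4.81 V.

V_out ≈ 4.81 V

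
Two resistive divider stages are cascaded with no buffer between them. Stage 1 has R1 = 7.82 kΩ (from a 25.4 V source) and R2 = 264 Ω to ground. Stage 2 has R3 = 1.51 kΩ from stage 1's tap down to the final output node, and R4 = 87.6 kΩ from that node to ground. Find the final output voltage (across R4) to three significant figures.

Stage 2 presents R3+R4 = 89110 Ω as a load on stage 1's tap.
Stage 1's lower leg becomes R2‖(R3+R4) = 263.2 Ω, so V_mid = 25.4 × 263.2/8083 = 0.8271 V.
Stage 2 is itself unloaded: V_out = V_mid × R4/(R3+R4) = 0.8271 × 87600/89110 = 0.813 V.

V_out ≈ 0.813 V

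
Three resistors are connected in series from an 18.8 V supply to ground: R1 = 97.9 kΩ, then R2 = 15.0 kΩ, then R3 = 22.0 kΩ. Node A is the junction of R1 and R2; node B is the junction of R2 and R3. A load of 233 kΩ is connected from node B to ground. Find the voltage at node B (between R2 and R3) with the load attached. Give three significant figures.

At node B, R3 is in parallel with the load: R3‖R_L = 20.10 kΩ.
Below node A the resistance is R2 + (R3‖R_L) = 35.10 kΩ, so V_A = 18.8 × 35.10/133.0 = 4.962 V.
Then V_B = V_A × (R3‖R_L)/(R2 + R3‖R_L) = 4.962 × 20.10/35.10 = 2.84 V.

V ≈ 2.84 V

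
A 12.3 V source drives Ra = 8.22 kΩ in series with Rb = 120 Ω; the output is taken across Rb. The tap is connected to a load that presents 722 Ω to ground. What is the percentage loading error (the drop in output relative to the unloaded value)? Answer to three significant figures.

14.1 %

Unloaded V = 12.3 × 120/8340 = 0.17698 V.
Loaded: Rb‖R_L = 102.9 Ω, giving V = 12.3 × 102.9/8323 = 0.15207 V.
Drop = (0.17698 − 0.15207) / 0.17698 = 14.1 %.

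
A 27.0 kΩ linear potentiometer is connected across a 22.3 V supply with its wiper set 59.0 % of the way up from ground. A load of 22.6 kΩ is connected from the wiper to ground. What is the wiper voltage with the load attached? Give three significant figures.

V ≈ 10.2 V

The wiper splits the pot into (1−α)R = 11.07 kΩ above and αR = 15.93 kΩ below.
Lower section ‖ load = 9.344 kΩ.
V_wiper = 22.3 × 9.344/(11.07 + 9.344) = 10.2 V.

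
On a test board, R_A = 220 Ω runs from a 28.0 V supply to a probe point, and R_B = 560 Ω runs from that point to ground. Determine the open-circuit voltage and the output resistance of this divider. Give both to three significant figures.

V_th = 20.1 V, R_th = 158 Ω

V_th is the open-circuit tap voltage: 28.0 × 560/(220 + 560) = 20.1 V.
With the supply zeroed, R_A and R_B appear in parallel from the tap: R_th = R_A‖R_B = (220 × 560)/780.0 = 158 Ω.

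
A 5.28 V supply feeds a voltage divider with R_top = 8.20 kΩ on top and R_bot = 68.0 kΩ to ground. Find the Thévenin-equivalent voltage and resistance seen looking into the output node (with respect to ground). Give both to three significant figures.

V_th is the open-circuit tap voltage: 5.28 × 68.0/(8.20 + 68.0) = 4.71 V.
With the supply zeroed, R_top and R_bot appear in parallel from the tap: R_th = R_top‖R_bot = (8.20 × 68.0)/76.20 = 7.32 kΩ.

V_th = 4.71 V, R_th = 7.32 kΩ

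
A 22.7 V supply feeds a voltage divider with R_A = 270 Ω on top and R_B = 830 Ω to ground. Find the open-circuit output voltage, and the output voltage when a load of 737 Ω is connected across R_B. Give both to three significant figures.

Open-circuit: V = 22.7 × 830/(270 + 830) = 17.1 V.
With the load, R_B becomes R_B‖R_L = 390.4 Ω, so V = 22.7 × 390.4/660.4 = 13.4 V.

Unloaded: 17.1 V; loaded: 13.4 V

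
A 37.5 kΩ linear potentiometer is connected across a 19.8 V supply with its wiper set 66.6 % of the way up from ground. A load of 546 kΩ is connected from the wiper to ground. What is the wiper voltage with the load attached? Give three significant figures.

V ≈ 13.0 V

The wiper splits the pot into (1−α)R = 12.52 kΩ above and αR = 24.98 kΩ below.
Lower section ‖ load = 23.88 kΩ.
V_wiper = 19.8 × 23.88/(12.52 + 23.88) = 13.0 V.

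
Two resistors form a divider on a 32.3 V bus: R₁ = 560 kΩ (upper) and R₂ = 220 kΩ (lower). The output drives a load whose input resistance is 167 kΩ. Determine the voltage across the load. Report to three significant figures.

V_out ≈ 4.68 V

The load sits in parallel with R₂: R₂‖R_L = (220 × 167) / (220 + 167) = 94.94 kΩ.
V_out = 32.3 × 94.94 / (560 + 94.94) = 32.3 × 94.94/654.9 = 4.68 V.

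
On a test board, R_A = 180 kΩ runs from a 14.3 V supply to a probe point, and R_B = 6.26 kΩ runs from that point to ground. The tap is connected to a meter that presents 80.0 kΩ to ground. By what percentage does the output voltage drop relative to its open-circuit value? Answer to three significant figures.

The divider's output (Thévenin) resistance is R_A‖R_B = 6.050 kΩ.
Fractional drop under load = R_th/(R_th + R_L) = 6.050 / (6.050 + 80.0) = 0.07030.
So the output falls by 7.03 %.

7.03 %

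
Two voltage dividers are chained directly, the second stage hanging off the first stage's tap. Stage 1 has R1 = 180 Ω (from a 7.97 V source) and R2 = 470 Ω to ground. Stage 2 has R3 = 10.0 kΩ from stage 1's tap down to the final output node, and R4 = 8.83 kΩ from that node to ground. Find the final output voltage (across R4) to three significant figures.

Stage 2 presents R3+R4 = 18830 Ω as a load on stage 1's tap.
Stage 1's lower leg becomes R2‖(R3+R4) = 458.6 Ω, so V_mid = 7.97 × 458.6/638.6 = 5.723 V.
Stage 2 is itself unloaded: V_out = V_mid × R4/(R3+R4) = 5.723 × 8830/18830 = 2.68 V.

V_out ≈ 2.68 V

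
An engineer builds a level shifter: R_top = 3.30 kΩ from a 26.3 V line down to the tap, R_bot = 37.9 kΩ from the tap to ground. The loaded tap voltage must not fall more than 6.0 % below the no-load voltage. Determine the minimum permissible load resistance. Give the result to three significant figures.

R_L(min) ≈ 47.6 kΩ

Output resistance R_th = R_top‖R_bot = (3.30 × 37.9)/41.20 = 3.036 kΩ.
The fractional drop is R_th/(R_th + R_L); requiring this ≤ 0.0600 gives R_L ≥ R_th(1/0.0600 − 1) = 3.036 × 15.67 = 47.6 kΩ.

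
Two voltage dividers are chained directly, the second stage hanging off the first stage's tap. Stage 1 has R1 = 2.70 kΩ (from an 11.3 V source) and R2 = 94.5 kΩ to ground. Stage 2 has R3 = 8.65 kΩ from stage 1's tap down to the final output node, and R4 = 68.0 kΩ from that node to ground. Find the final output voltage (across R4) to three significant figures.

V_out ≈ 9.42 V

Stage 2 presents R3+R4 = 76.65 kΩ as a load on stage 1's tap.
Stage 1's lower leg becomes R2‖(R3+R4) = 42.32 kΩ, so V_mid = 11.3 × 42.32/45.02 = 10.62 V.
Stage 2 is itself unloaded: V_out = V_mid × R4/(R3+R4) = 10.62 × 68.0/76.65 = 9.42 V.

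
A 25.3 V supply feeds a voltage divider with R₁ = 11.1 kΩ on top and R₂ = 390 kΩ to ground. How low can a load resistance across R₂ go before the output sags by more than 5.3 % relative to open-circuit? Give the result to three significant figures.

Output resistance R_th = R₁‖R₂ = (11.1 × 390)/401.1 = 10.79 kΩ.
The fractional drop is R_th/(R_th + R_L); requiring this ≤ 0.0530 gives R_L ≥ R_th(1/0.0530 − 1) = 10.79 × 17.87 = 193 kΩ.

R_L(min) ≈ 193 kΩ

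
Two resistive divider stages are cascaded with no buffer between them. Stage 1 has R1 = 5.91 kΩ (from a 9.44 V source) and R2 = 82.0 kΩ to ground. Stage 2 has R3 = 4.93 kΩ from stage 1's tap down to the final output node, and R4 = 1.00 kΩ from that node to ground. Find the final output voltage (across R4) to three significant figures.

V_out ≈ 0.770 V

Stage 2 presents R3+R4 = 5.930 kΩ as a load on stage 1's tap.
Stage 1's lower leg becomes R2‖(R3+R4) = 5.530 kΩ, so V_mid = 9.44 × 5.530/11.44 = 4.563 V.
Stage 2 is itself unloaded: V_out = V_mid × R4/(R3+R4) = 4.563 × 1.00/5.930 = 0.770 V.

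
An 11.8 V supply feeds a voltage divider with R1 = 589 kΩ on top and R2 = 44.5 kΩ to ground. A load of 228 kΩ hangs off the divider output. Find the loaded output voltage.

The load sits in parallel with R2: R2‖R_L = (44.5 × 228) / (44.5 + 228) = 37.23 kΩ.
V_out = 11.8 × 37.23 / (589 + 37.23) = 11.8 × 37.23/626.2 = 0.702 V.
(Unloaded it would have been 0.829 V.)

V_out ≈ 0.702 V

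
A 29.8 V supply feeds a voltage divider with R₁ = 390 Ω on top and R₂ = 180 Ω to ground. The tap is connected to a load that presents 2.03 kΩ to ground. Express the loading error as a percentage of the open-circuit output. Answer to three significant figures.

5.72 %

The divider's output (Thévenin) resistance is R₁‖R₂ = 123.2 Ω.
Fractional drop under load = R_th/(R_th + R_L) = 123.2 / (123.2 + 2030) = 0.05720.
So the output falls by 5.72 %.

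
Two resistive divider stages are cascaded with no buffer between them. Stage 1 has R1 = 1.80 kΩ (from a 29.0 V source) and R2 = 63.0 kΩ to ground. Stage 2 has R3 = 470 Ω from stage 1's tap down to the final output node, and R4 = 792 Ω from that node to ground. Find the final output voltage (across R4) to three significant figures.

V_out ≈ 7.41 V

Stage 2 presents R3+R4 = 1262 Ω as a load on stage 1's tap.
Stage 1's lower leg becomes R2‖(R3+R4) = 1237 Ω, so V_mid = 29.0 × 1237/3037 = 11.81 V.
Stage 2 is itself unloaded: V_out = V_mid × R4/(R3+R4) = 11.81 × 792/1262 = 7.41 V.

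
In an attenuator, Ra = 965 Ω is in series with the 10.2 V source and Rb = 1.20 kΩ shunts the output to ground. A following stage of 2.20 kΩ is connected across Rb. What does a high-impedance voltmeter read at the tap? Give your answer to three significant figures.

V_out ≈ 4.55 V

The load sits in parallel with Rb: Rb‖R_L = (1200 × 2200) / (1200 + 2200) = 776.5 Ω.
V_out = 10.2 × 776.5 / (965 + 776.5) = 10.2 × 776.5/1741 = 4.55 V.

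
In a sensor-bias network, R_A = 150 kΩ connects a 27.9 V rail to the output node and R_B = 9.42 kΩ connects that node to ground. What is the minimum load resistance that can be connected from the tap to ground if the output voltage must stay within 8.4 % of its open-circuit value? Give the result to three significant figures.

Output resistance R_th = R_A‖R_B = (150 × 9.42)/159.4 = 8.863 kΩ.
The fractional drop is R_th/(R_th + R_L); requiring this ≤ 0.0840 gives R_L ≥ R_th(1/0.0840 − 1) = 8.863 × 10.90 = 96.7 kΩ.

R_L(min) ≈ 96.7 kΩ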